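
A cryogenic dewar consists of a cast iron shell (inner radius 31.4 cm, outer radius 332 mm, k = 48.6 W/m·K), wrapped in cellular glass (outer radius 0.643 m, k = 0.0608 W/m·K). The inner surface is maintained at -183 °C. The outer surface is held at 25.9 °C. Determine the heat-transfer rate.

Q = 110 W

Treat each layer as a resistance in series:
  R_cast iron = (1/0.314 − 1/0.332)/(4πk) = 0.1727/(4π·48.6) = 2.827×10^-4 K/W
  R_cellular glass = (1/0.332 − 1/0.643)/(4πk) = 1.457/(4π·0.0608) = 1.907 K/W
ΣR = 2.827×10^-4 + 1.907 = 1.907 K/W
Q = ΔT/ΣR = (-183 °C − 25.9 °C)/1.907 = -110 W
(Negative Q ⇒ heat flows inward; heat gain = 110 W.)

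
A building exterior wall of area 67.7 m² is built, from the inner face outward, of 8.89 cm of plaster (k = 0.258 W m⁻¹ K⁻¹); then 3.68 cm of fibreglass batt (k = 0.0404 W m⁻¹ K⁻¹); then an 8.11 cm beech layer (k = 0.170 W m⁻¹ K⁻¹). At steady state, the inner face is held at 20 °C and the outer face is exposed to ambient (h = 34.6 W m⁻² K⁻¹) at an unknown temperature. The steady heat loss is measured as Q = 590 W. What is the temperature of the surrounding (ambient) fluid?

Series resistances:
  R_plaster = L/(kA) = 0.0889/(0.258·67.7) = 0.005090 K/W
  R_fibreglass batt = L/(kA) = 0.0368/(0.0404·67.7) = 0.01345 K/W
  R_beech = L/(kA) = 0.0811/(0.170·67.7) = 0.007047 K/W
  R_conv,out = 1/(hA) = 1/(34.6·67.7) = 4.269×10^-4 K/W
ΣR = 0.02602 K/W
ΔT = Q·ΣR = 590 × 0.02602 = 15.35 K
Heat flows outward, so T_out = T_in − ΔT = 20 − 15.35 = 4.65 °C

T_out = 4.65 °C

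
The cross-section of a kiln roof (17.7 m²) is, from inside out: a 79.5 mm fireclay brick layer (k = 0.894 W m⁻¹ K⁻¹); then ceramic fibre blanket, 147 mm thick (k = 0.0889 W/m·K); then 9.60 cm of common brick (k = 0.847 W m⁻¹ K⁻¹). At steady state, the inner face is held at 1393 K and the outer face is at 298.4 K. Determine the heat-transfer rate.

Resistance network (inner→outer):
  R_fireclay brick = L/(kA) = 0.0795/(0.894·17.7) = 0.005024 K/W
  R_ceramic fibre blanket = L/(kA) = 0.147/(0.0889·17.7) = 0.09342 K/W
  R_common brick = L/(kA) = 0.0960/(0.847·17.7) = 0.006403 K/W
ΣR = 0.005024 + 0.09342 + 0.006403 = 0.1048 K/W
Q = ΔT/ΣR = (1393 K − 298.4 K)/0.1048 = 10400 W

Q = 10400 W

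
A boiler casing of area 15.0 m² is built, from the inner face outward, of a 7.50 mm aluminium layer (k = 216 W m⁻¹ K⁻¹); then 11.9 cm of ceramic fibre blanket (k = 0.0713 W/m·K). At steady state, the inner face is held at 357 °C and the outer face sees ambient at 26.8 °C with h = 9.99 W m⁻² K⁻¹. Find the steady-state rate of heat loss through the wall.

Series thermal resistances, inner to outer:
  R_aluminium = L/(kA) = 0.00750/(216·15.0) = 2.315×10^-6 K/W
  R_ceramic fibre blanket = L/(kA) = 0.119/(0.0713·15.0) = 0.1113 K/W
  R_conv,out = 1/(hA) = 1/(9.99·15.0) = 0.006673 K/W
ΣR = 2.315×10^-6 + 0.1113 + 0.006673 = 0.1180 K/W
Q = ΔT/ΣR = (357 °C − 26.8 °C)/0.1180 = 2800 W

Q = 2800 W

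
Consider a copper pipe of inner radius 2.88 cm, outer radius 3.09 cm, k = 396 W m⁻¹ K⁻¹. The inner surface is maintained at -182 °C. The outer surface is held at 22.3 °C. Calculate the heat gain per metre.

Q' = 7.22×10^6 W/m

Q' = 2πk·ΔT/ln(r₂/r₁) = 2π × 396 × 204.3 / ln(0.0309/0.0288) = 7.22×10^6 W/m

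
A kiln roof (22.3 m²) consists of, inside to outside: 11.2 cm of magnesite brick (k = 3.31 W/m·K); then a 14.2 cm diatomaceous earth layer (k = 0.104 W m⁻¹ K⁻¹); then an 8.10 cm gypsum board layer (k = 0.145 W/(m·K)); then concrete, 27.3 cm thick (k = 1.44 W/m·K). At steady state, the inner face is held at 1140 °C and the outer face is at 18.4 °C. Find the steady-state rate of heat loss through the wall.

Q = 11.6 kW

Resistance network (inner→outer):
  R_magnesite brick = L/(kA) = 0.112/(3.31·22.3) = 0.001517 K/W
  R_diatomaceous earth = L/(kA) = 0.142/(0.104·22.3) = 0.06123 K/W
  R_gypsum board = L/(kA) = 0.0810/(0.145·22.3) = 0.02505 K/W
  R_concrete = L/(kA) = 0.273/(1.44·22.3) = 0.008501 K/W
ΣR = 0.001517 + 0.06123 + 0.02505 + 0.008501 = 0.09630 K/W
Q = ΔT/ΣR = (1140 °C − 18.4 °C)/0.09630 = 11600 W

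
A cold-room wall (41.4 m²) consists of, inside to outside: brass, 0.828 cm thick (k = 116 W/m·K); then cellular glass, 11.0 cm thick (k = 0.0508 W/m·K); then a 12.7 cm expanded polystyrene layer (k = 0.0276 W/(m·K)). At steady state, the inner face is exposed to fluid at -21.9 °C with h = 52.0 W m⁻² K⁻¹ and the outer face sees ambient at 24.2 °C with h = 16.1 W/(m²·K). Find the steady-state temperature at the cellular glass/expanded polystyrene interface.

T = -7.19 °C

Treat each layer as a resistance in series:
  R_conv,in = 1/(hA) = 1/(52.0·41.4) = 4.645×10^-4 K/W
  R_brass = L/(kA) = 0.00828/(116·41.4) = 1.724×10^-6 K/W
  R_cellular glass = L/(kA) = 0.110/(0.0508·41.4) = 0.05230 K/W
  R_expanded polystyrene = L/(kA) = 0.127/(0.0276·41.4) = 0.1111 K/W
  R_conv,out = 1/(hA) = 1/(16.1·41.4) = 0.001500 K/W
ΣR = 4.645×10^-4 + 1.724×10^-6 + 0.05230 + 0.1111 + 0.001500 = 0.1654 K/W
Q = ΔT/ΣR = (-21.9 °C − 24.2 °C)/0.1654 = -278.7 W
From the inner boundary to the cellular glass/expanded polystyrene interface, ΣR_partial = 0.05277 K/W.
T_interface = T_in − Q·ΣR_partial = -21.9 °C − (-278.7)(0.05277) = -7.19 °C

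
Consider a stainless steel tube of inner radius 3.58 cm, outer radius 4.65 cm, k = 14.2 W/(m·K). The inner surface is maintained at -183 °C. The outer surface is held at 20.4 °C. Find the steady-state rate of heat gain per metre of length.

Q' = 2πk·ΔT/ln(r₂/r₁) = 2π × 14.2 × 203.4 / ln(0.0465/0.0358) = 69400 W/m

Q' = 69.4 kW/m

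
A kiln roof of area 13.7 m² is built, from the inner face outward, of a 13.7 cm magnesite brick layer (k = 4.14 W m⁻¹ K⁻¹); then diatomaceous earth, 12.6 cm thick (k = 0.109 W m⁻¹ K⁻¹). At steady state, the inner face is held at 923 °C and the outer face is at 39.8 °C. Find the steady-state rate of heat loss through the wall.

Q = 10.2 kW

Series thermal resistances, inner to outer:
  R_magnesite brick = L/(kA) = 0.137/(4.14·13.7) = 0.002415 K/W
  R_diatomaceous earth = L/(kA) = 0.126/(0.109·13.7) = 0.08438 K/W
ΣR = 0.002415 + 0.08438 = 0.08679 K/W
Q = ΔT/ΣR = (923 °C − 39.8 °C)/0.08679 = 10200 W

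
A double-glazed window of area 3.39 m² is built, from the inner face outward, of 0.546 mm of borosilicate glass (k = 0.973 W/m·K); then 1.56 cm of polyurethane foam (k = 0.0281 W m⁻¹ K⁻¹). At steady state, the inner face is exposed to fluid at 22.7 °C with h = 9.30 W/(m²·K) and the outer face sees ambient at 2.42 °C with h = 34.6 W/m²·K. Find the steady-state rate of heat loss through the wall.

Q = 99.3 W

Resistance network (inner→outer):
  R_conv,in = 1/(hA) = 1/(9.30·3.39) = 0.03172 K/W
  R_borosilicate glass = L/(kA) = 5.46×10^-4/(0.973·3.39) = 1.655×10^-4 K/W
  R_polyurethane foam = L/(kA) = 0.0156/(0.0281·3.39) = 0.1638 K/W
  R_conv,out = 1/(hA) = 1/(34.6·3.39) = 0.008526 K/W
ΣR = 0.03172 + 1.655×10^-4 + 0.1638 + 0.008526 = 0.2042 K/W
Q = ΔT/ΣR = (22.7 °C − 2.42 °C)/0.2042 = 99.3 W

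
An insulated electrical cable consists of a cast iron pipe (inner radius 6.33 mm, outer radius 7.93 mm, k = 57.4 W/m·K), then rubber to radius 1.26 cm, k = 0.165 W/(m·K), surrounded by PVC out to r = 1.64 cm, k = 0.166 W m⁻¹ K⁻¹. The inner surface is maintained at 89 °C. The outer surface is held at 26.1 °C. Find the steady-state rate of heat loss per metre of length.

Treat each layer as a resistance in series:
  R'_cast iron = ln(0.00793/0.00633)/(2πk) = 0.2254/(2π·57.4) = 6.248×10^-4 m·K/W
  R'_rubber = ln(0.0126/0.00793)/(2πk) = 0.4630/(2π·0.165) = 0.4466 m·K/W
  R'_PVC = ln(0.0164/0.0126)/(2πk) = 0.2636/(2π·0.166) = 0.2527 m·K/W
ΣR = 6.248×10^-4 + 0.4466 + 0.2527 = 0.6999 m·K/W
Q' = ΔT/ΣR = (89 °C − 26.1 °C)/0.6999 = 89.9 W/m

Q' = 89.9 W/m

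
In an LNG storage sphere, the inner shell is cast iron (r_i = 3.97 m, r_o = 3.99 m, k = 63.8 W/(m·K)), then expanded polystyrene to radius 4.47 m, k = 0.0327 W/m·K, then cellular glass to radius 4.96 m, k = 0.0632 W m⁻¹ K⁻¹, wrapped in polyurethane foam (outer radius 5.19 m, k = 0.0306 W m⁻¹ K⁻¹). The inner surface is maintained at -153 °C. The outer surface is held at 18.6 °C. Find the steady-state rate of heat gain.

Q = 1470 W

Series thermal resistances, inner to outer:
  R_cast iron = (1/3.97 − 1/3.99)/(4πk) = 0.001263/(4π·63.8) = 1.575×10^-6 K/W
  R_expanded polystyrene = (1/3.99 − 1/4.47)/(4πk) = 0.02691/(4π·0.0327) = 0.06549 K/W
  R_cellular glass = (1/4.47 − 1/4.96)/(4πk) = 0.02210/(4π·0.0632) = 0.02783 K/W
  R_polyurethane foam = (1/4.96 − 1/5.19)/(4πk) = 0.008935/(4π·0.0306) = 0.02324 K/W
ΣR = 1.575×10^-6 + 0.06549 + 0.02783 + 0.02324 = 0.1166 K/W
Q = ΔT/ΣR = (-153 °C − 18.6 °C)/0.1166 = -1470 W
(Negative Q ⇒ heat flows inward; heat gain = 1470 W.)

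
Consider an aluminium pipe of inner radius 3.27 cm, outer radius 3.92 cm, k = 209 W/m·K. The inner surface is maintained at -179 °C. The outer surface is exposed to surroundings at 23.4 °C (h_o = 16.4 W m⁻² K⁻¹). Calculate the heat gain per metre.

Resistance network (inner→outer):
  R'_aluminium = ln(0.0392/0.0327)/(2πk) = 0.1813/(2π·209) = 1.381×10^-4 m·K/W
  R'_conv,out = 1/(2πr h) = 1/(2π·0.0392·16.4) = 0.2476 m·K/W
ΣR = 1.381×10^-4 + 0.2476 = 0.2477 m·K/W
Q' = ΔT/ΣR = (-179 °C − 23.4 °C)/0.2477 = -817 W/m
(Negative Q' ⇒ heat flows inward; heat gain = 817 W/m.)

Q' = 817 W/m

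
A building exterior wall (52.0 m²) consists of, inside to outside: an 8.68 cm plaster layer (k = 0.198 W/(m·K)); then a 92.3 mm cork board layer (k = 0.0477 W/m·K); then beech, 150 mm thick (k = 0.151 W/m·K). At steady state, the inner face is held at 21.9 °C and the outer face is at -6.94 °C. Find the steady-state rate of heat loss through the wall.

Treat each layer as a resistance in series:
  R_plaster = L/(kA) = 0.0868/(0.198·52.0) = 0.008430 K/W
  R_cork board = L/(kA) = 0.0923/(0.0477·52.0) = 0.03721 K/W
  R_beech = L/(kA) = 0.150/(0.151·52.0) = 0.01910 K/W
ΣR = 0.008430 + 0.03721 + 0.01910 = 0.06474 K/W
Q = ΔT/ΣR = (21.9 °C − -6.94 °C)/0.06474 = 445 W

Q = 445 W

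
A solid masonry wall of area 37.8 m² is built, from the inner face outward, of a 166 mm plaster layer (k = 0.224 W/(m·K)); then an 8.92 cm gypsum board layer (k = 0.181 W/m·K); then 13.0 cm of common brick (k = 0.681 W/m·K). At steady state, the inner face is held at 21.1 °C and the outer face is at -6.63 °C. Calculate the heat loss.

Q = 736 W

Treat each layer as a resistance in series:
  R_plaster = L/(kA) = 0.166/(0.224·37.8) = 0.01961 K/W
  R_gypsum board = L/(kA) = 0.0892/(0.181·37.8) = 0.01304 K/W
  R_common brick = L/(kA) = 0.130/(0.681·37.8) = 0.005050 K/W
ΣR = 0.01961 + 0.01304 + 0.005050 = 0.03770 K/W
Q = ΔT/ΣR = (21.1 °C − -6.63 °C)/0.03770 = 736 W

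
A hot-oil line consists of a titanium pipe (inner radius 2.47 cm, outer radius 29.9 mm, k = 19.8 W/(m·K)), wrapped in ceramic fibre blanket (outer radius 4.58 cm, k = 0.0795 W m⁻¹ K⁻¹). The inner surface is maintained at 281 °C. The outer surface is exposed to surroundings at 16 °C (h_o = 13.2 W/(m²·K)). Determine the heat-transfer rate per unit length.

Series thermal resistances, inner to outer:
  R'_titanium = ln(0.0299/0.0247)/(2πk) = 0.1911/(2π·19.8) = 0.001536 m·K/W
  R'_ceramic fibre blanket = ln(0.0458/0.0299)/(2πk) = 0.4264/(2π·0.0795) = 0.8537 m·K/W
  R'_conv,out = 1/(2πr h) = 1/(2π·0.0458·13.2) = 0.2633 m·K/W
ΣR = 0.001536 + 0.8537 + 0.2633 = 1.119 m·K/W
Q' = ΔT/ΣR = (281 °C − 16 °C)/1.119 = 237 W/m

Q' = 237 W/m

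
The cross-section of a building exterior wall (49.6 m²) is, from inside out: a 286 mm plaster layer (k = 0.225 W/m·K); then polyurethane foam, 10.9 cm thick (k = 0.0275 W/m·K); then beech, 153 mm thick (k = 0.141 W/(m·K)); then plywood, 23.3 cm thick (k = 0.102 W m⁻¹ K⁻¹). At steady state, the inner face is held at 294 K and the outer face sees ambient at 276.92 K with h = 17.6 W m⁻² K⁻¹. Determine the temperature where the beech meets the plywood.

Treat each layer as a resistance in series:
  R_plaster = L/(kA) = 0.286/(0.225·49.6) = 0.02563 K/W
  R_polyurethane foam = L/(kA) = 0.109/(0.0275·49.6) = 0.07991 K/W
  R_beech = L/(kA) = 0.153/(0.141·49.6) = 0.02188 K/W
  R_plywood = L/(kA) = 0.233/(0.102·49.6) = 0.04605 K/W
  R_conv,out = 1/(hA) = 1/(17.6·49.6) = 0.001146 K/W
ΣR = 0.02563 + 0.07991 + 0.02188 + 0.04605 + 0.001146 = 0.1746 K/W
Q = ΔT/ΣR = (294 K − 276.92 K)/0.1746 = 97.82 W
From the inner boundary to the beech/plywood interface, ΣR_partial = 0.1274 K/W.
T_interface = T_in − Q·ΣR_partial = 294 K − (97.82)(0.1274) = 281.54 K

T = 281.54 K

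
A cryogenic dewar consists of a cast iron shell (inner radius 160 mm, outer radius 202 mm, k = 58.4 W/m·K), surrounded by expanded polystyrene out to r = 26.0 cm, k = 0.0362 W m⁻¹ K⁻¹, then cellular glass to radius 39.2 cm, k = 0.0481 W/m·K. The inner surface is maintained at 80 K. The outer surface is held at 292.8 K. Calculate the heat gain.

Series thermal resistances, inner to outer:
  R_cast iron = (1/0.160 − 1/0.202)/(4πk) = 1.300/(4π·58.4) = 0.001771 K/W
  R_expanded polystyrene = (1/0.202 − 1/0.260)/(4πk) = 1.104/(4π·0.0362) = 2.428 K/W
  R_cellular glass = (1/0.260 − 1/0.392)/(4πk) = 1.295/(4π·0.0481) = 2.143 K/W
ΣR = 0.001771 + 2.428 + 2.143 = 4.573 K/W
Q = ΔT/ΣR = (80 K − 292.8 K)/4.573 = -46.5 W
(Negative Q ⇒ heat flows inward; heat gain = 46.5 W.)

Q = 46.5 W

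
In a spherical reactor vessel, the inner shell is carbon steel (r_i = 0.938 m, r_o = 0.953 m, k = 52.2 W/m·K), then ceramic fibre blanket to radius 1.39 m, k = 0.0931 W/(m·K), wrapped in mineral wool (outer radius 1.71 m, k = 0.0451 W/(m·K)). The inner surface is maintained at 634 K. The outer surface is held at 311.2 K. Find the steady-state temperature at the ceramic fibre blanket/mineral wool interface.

Resistance network (inner→outer):
  R_carbon steel = (1/0.938 − 1/0.953)/(4πk) = 0.01678/(4π·52.2) = 2.558×10^-5 K/W
  R_ceramic fibre blanket = (1/0.953 − 1/1.39)/(4πk) = 0.3299/(4π·0.0931) = 0.2820 K/W
  R_mineral wool = (1/1.39 − 1/1.71)/(4πk) = 0.1346/(4π·0.0451) = 0.2375 K/W
ΣR = 2.558×10^-5 + 0.2820 + 0.2375 = 0.5195 K/W
Q = ΔT/ΣR = (634 K − 311.2 K)/0.5195 = 621.4 W
From the inner boundary to the ceramic fibre blanket/mineral wool interface, ΣR_partial = 0.2820 K/W.
T_interface = T_in − Q·ΣR_partial = 634 K − (621.4)(0.2820) = 459 K

T = 459 K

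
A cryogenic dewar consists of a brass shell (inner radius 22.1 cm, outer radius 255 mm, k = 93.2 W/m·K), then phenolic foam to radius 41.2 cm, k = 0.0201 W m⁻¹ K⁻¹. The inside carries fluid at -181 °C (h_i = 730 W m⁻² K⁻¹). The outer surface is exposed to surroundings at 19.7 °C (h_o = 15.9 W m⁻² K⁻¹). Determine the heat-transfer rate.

Series thermal resistances, inner to outer:
  R_conv,in = 1/(4πr²h) = 1/(4π·0.221²·730) = 0.002232 K/W
  R_brass = (1/0.221 − 1/0.255)/(4πk) = 0.6033/(4π·93.2) = 5.151×10^-4 K/W
  R_phenolic foam = (1/0.255 − 1/0.412)/(4πk) = 1.494/(4π·0.0201) = 5.916 K/W
  R_conv,out = 1/(4πr²h) = 1/(4π·0.412²·15.9) = 0.02948 K/W
ΣR = 0.002232 + 5.151×10^-4 + 5.916 + 0.02948 = 5.948 K/W
Q = ΔT/ΣR = (-181 °C − 19.7 °C)/5.948 = -33.7 W
(Negative Q ⇒ heat flows inward; heat gain = 33.7 W.)

Q = 33.7 W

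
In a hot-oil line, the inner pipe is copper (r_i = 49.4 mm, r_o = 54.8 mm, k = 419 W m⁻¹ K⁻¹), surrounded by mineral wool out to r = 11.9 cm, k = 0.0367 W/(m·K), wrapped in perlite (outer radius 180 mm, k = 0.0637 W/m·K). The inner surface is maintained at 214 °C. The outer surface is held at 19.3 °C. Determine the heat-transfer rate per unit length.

Series thermal resistances, inner to outer:
  R'_copper = ln(0.0548/0.0494)/(2πk) = 0.1037/(2π·419) = 3.941×10^-5 m·K/W
  R'_mineral wool = ln(0.119/0.0548)/(2πk) = 0.7754/(2π·0.0367) = 3.363 m·K/W
  R'_perlite = ln(0.180/0.119)/(2πk) = 0.4138/(2π·0.0637) = 1.034 m·K/W
ΣR = 3.941×10^-5 + 3.363 + 1.034 = 4.397 m·K/W
Q' = ΔT/ΣR = (214 °C − 19.3 °C)/4.397 = 44.3 W/m

Q' = 44.3 W/m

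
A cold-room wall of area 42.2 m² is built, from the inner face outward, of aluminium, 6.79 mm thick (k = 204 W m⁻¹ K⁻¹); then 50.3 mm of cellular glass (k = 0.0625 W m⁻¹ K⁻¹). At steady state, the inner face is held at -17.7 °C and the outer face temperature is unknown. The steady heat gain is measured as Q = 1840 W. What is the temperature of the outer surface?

T_out = 17.4 °C

Series resistances:
  R_aluminium = L/(kA) = 0.00679/(204·42.2) = 7.887×10^-7 K/W
  R_cellular glass = L/(kA) = 0.0503/(0.0625·42.2) = 0.01907 K/W
ΣR = 0.01907 K/W
ΔT = Q·ΣR = 1840 × 0.01907 = 35.09 K
Heat flows inward, so T_out = T_in + ΔT = -17.7 + 35.09 = 17.4 °C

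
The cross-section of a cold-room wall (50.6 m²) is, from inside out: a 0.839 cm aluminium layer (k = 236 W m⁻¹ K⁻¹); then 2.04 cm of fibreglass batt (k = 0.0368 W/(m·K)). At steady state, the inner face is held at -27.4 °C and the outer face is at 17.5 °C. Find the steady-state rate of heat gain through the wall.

Treat each layer as a resistance in series:
  R_aluminium = L/(kA) = 0.00839/(236·50.6) = 7.026×10^-7 K/W
  R_fibreglass batt = L/(kA) = 0.0204/(0.0368·50.6) = 0.01096 K/W
ΣR = 7.026×10^-7 + 0.01096 = 0.01096 K/W
Q = ΔT/ΣR = (-27.4 °C − 17.5 °C)/0.01096 = -4100 W
(Negative Q ⇒ heat flows inward; heat gain = 4100 W.)

Q = 4.10 kW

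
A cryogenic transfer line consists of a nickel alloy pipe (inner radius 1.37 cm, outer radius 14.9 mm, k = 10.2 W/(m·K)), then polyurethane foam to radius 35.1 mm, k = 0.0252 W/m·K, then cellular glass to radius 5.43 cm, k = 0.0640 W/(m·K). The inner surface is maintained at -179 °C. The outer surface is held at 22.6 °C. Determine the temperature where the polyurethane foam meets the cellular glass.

Treat each layer as a resistance in series:
  R'_nickel alloy = ln(0.0149/0.0137)/(2πk) = 0.08397/(2π·10.2) = 0.001310 m·K/W
  R'_polyurethane foam = ln(0.0351/0.0149)/(2πk) = 0.8568/(2π·0.0252) = 5.412 m·K/W
  R'_cellular glass = ln(0.0543/0.0351)/(2πk) = 0.4363/(2π·0.0640) = 1.085 m·K/W
ΣR = 0.001310 + 5.412 + 1.085 = 6.498 m·K/W
Q' = ΔT/ΣR = (-179 °C − 22.6 °C)/6.498 = -31.02 W/m
From the inner boundary to the polyurethane foam/cellular glass interface, ΣR_partial = 5.413 m·K/W.
T_interface = T_in − Q'·ΣR_partial = -179 °C − (-31.02)(5.413) = -11.1 °C

T = -11.1 °C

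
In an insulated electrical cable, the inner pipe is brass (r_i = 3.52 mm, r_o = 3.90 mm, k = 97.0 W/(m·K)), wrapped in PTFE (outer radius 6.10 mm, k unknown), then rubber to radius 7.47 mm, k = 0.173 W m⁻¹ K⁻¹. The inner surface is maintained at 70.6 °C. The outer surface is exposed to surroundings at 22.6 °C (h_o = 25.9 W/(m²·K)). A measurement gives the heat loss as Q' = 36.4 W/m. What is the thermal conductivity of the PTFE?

k = 0.230 W/m·K

ΣR = ΔT/Q' = |70.6 − 22.6|/36.4 = 1.319 m·K/W
Known resistances:
  R'_brass = ln(0.00390/0.00352)/(2πk) = 0.1025/(2π·97.0) = 1.682×10^-4 m·K/W
  R'_rubber = ln(0.00747/0.00610)/(2πk) = 0.2026/(2π·0.173) = 0.1864 m·K/W
  R'_conv,out = 1/(2πr h) = 1/(2π·0.00747·25.9) = 0.8226 m·K/W
R_PTFE = ΣR − ΣR_known = 1.319 − 1.009 = 0.3100 m·K/W
ln(r₂/r₁)/(2πk) = 0.3100 ⇒ k = 0.4473/(2π·0.3100) = 0.230 W/m·K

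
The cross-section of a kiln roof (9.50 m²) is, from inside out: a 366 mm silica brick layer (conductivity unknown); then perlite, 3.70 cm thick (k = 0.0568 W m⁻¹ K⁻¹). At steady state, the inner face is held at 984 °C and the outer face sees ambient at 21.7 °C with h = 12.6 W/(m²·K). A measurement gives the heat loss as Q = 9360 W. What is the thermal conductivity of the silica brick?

ΣR = ΔT/Q = |984 − 21.7|/9360 = 0.1028 K/W
Known resistances:
  R_perlite = L/(kA) = 0.0370/(0.0568·9.50) = 0.06857 K/W
  R_conv,out = 1/(hA) = 1/(12.6·9.50) = 0.008354 K/W
R_silica brick = ΣR − ΣR_known = 0.1028 − 0.07692 = 0.02588 K/W
L/(kA) = 0.02588 ⇒ k = 0.366/(0.02588·9.50) = 1.49 W/m·K

k = 1.49 W/m·K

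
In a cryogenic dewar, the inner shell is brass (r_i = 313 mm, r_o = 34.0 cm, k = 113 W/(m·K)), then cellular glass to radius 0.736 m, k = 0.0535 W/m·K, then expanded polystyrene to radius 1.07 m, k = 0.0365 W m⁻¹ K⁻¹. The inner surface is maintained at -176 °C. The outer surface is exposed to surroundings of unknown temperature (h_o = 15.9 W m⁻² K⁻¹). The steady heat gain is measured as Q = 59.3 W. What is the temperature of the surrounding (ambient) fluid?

Series resistances:
  R_brass = (1/0.313 − 1/0.340)/(4πk) = 0.2537/(4π·113) = 1.787×10^-4 K/W
  R_cellular glass = (1/0.340 − 1/0.736)/(4πk) = 1.582/(4π·0.0535) = 2.354 K/W
  R_expanded polystyrene = (1/0.736 − 1/1.07)/(4πk) = 0.4241/(4π·0.0365) = 0.9247 K/W
  R_conv,out = 1/(4πr²h) = 1/(4π·1.07²·15.9) = 0.004371 K/W
ΣR = 3.283 K/W
ΔT = Q·ΣR = 59.3 × 3.283 = 194.7 K
Heat flows inward, so T_out = T_in + ΔT = -176 + 194.7 = 18.7 °C

T_out = 18.7 °C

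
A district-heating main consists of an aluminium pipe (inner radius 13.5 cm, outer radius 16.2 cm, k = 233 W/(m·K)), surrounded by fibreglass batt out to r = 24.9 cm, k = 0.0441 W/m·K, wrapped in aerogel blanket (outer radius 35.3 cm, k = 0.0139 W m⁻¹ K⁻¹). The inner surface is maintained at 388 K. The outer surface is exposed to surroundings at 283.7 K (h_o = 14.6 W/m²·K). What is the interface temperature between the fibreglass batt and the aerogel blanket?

T = 359.0 K

Series thermal resistances, inner to outer:
  R'_aluminium = ln(0.162/0.135)/(2πk) = 0.1823/(2π·233) = 1.245×10^-4 m·K/W
  R'_fibreglass batt = ln(0.249/0.162)/(2πk) = 0.4299/(2π·0.0441) = 1.551 m·K/W
  R'_aerogel blanket = ln(0.353/0.249)/(2πk) = 0.3490/(2π·0.0139) = 3.996 m·K/W
  R'_conv,out = 1/(2πr h) = 1/(2π·0.353·14.6) = 0.03088 m·K/W
ΣR = 1.245×10^-4 + 1.551 + 3.996 + 0.03088 = 5.578 m·K/W
Q' = ΔT/ΣR = (388 K − 283.7 K)/5.578 = 18.70 W/m
From the inner boundary to the fibreglass batt/aerogel blanket interface, ΣR_partial = 1.551 m·K/W.
T_interface = T_in − Q'·ΣR_partial = 388 K − (18.70)(1.551) = 359.0 K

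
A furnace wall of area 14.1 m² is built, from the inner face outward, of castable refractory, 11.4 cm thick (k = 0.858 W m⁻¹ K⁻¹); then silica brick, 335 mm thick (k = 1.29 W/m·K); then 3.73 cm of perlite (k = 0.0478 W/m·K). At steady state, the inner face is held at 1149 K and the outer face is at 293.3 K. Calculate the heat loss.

Series thermal resistances, inner to outer:
  R_castable refractory = L/(kA) = 0.114/(0.858·14.1) = 0.009423 K/W
  R_silica brick = L/(kA) = 0.335/(1.29·14.1) = 0.01842 K/W
  R_perlite = L/(kA) = 0.0373/(0.0478·14.1) = 0.05534 K/W
ΣR = 0.009423 + 0.01842 + 0.05534 = 0.08318 K/W
Q = ΔT/ΣR = (1149 K − 293.3 K)/0.08318 = 10300 W

Q = 10.3 kW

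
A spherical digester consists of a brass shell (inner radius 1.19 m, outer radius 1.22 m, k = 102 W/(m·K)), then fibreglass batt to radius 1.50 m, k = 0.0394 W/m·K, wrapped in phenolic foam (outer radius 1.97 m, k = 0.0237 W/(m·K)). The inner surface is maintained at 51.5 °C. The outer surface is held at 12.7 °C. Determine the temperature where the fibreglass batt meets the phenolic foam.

T = 37.3 °C

Series thermal resistances, inner to outer:
  R_brass = (1/1.19 − 1/1.22)/(4πk) = 0.02066/(4π·102) = 1.612×10^-5 K/W
  R_fibreglass batt = (1/1.22 − 1/1.50)/(4πk) = 0.1530/(4π·0.0394) = 0.3090 K/W
  R_phenolic foam = (1/1.50 − 1/1.97)/(4πk) = 0.1591/(4π·0.0237) = 0.5341 K/W
ΣR = 1.612×10^-5 + 0.3090 + 0.5341 = 0.8431 K/W
Q = ΔT/ΣR = (51.5 °C − 12.7 °C)/0.8431 = 46.02 W
From the inner boundary to the fibreglass batt/phenolic foam interface, ΣR_partial = 0.3090 K/W.
T_interface = T_in − Q·ΣR_partial = 51.5 °C − (46.02)(0.3090) = 37.3 °C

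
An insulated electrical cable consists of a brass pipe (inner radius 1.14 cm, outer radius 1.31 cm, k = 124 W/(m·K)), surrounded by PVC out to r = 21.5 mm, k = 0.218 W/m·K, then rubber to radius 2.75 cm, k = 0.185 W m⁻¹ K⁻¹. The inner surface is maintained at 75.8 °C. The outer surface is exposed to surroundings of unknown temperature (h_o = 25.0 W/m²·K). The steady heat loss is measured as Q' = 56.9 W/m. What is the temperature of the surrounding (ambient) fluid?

T_out = 30.0 °C

Sum the resistances:
  R'_brass = ln(0.0131/0.0114)/(2πk) = 0.1390/(2π·124) = 1.784×10^-4 m·K/W
  R'_PVC = ln(0.0215/0.0131)/(2πk) = 0.4954/(2π·0.218) = 0.3617 m·K/W
  R'_rubber = ln(0.0275/0.0215)/(2πk) = 0.2461/(2π·0.185) = 0.2117 m·K/W
  R'_conv,out = 1/(2πr h) = 1/(2π·0.0275·25.0) = 0.2315 m·K/W
ΣR = 0.8051 m·K/W
ΔT = Q'·ΣR = 56.9 × 0.8051 = 45.81 K
Heat flows outward, so T_out = T_in − ΔT = 75.8 − 45.81 = 30.0 °C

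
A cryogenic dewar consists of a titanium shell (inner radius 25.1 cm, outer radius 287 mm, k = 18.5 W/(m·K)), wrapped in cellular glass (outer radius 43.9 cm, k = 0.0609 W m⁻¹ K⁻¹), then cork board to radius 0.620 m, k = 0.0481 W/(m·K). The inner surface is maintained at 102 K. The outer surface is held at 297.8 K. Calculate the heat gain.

Series thermal resistances, inner to outer:
  R_titanium = (1/0.251 − 1/0.287)/(4πk) = 0.4997/(4π·18.5) = 0.002150 K/W
  R_cellular glass = (1/0.287 − 1/0.439)/(4πk) = 1.206/(4π·0.0609) = 1.576 K/W
  R_cork board = (1/0.439 − 1/0.620)/(4πk) = 0.6650/(4π·0.0481) = 1.100 K/W
ΣR = 0.002150 + 1.576 + 1.100 = 2.678 K/W
Q = ΔT/ΣR = (102 K − 297.8 K)/2.678 = -73.1 W
(Negative Q ⇒ heat flows inward; heat gain = 73.1 W.)

Q = 73.1 W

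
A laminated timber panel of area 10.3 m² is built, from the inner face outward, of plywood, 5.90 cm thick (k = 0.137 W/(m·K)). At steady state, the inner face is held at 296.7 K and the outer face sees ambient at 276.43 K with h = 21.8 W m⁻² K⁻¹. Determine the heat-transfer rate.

Series thermal resistances, inner to outer:
  R_plywood = L/(kA) = 0.0590/(0.137·10.3) = 0.04181 K/W
  R_conv,out = 1/(hA) = 1/(21.8·10.3) = 0.004454 K/W
ΣR = 0.04181 + 0.004454 = 0.04626 K/W
Q = ΔT/ΣR = (296.7 K − 276.43 K)/0.04626 = 438 W

Q = 438 W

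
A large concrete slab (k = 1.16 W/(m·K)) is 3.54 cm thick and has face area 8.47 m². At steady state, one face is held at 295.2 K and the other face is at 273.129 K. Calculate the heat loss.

Q = kA·ΔT/L = 1.16 × 8.47 × |295.2 K − 273.129 K| / 0.0354 = 6130 W

Q = 6130 W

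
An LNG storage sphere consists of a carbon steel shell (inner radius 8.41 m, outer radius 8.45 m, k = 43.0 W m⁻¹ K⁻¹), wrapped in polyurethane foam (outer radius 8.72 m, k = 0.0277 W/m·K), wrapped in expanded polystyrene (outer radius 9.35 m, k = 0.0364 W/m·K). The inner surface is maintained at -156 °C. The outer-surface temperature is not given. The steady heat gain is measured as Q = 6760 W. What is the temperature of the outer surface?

Sum the resistances:
  R_carbon steel = (1/8.41 − 1/8.45)/(4πk) = 5.629×10^-4/(4π·43.0) = 1.042×10^-6 K/W
  R_polyurethane foam = (1/8.45 − 1/8.72)/(4πk) = 0.003664/(4π·0.0277) = 0.01053 K/W
  R_expanded polystyrene = (1/8.72 − 1/9.35)/(4πk) = 0.007727/(4π·0.0364) = 0.01689 K/W
ΣR = 0.02742 K/W
ΔT = Q·ΣR = 6760 × 0.02742 = 185.4 K
Heat flows inward, so T_out = T_in + ΔT = -156 + 185.4 = 29.4 °C

T_out = 29.4 °C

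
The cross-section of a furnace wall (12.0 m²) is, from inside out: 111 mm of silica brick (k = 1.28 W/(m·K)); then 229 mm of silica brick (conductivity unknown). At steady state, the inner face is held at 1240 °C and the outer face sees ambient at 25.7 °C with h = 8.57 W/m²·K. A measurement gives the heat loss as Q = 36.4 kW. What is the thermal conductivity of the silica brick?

k = 1.16 W/m·K

ΣR = ΔT/Q = |1240 − 25.7|/36400 = 0.03336 K/W
Known resistances:
  R_silica brick = L/(kA) = 0.111/(1.28·12.0) = 0.007227 K/W
  R_conv,out = 1/(hA) = 1/(8.57·12.0) = 0.009724 K/W
R_silica brick = ΣR − ΣR_known = 0.03336 − 0.01695 = 0.01641 K/W
L/(kA) = 0.01641 ⇒ k = 0.229/(0.01641·12.0) = 1.16 W/m·K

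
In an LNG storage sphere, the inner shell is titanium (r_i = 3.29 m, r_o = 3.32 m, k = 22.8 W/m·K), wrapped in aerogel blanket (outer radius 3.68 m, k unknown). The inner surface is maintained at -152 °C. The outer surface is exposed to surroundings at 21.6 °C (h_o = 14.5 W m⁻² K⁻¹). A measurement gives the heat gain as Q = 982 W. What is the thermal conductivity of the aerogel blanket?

k = 0.0133 W/m·K

ΣR = ΔT/Q = |-152 − 21.6|/982 = 0.1768 K/W
Known resistances:
  R_titanium = (1/3.29 − 1/3.32)/(4πk) = 0.002747/(4π·22.8) = 9.586×10^-6 K/W
  R_conv,out = 1/(4πr²h) = 1/(4π·3.68²·14.5) = 4.053×10^-4 K/W
R_aerogel blanket = ΣR − ΣR_known = 0.1768 − 4.149×10^-4 = 0.1764 K/W
(1/r₁−1/r₂)/(4πk) = 0.1764 ⇒ k = 0.02947/(4π·0.1764) = 0.0133 W/m·K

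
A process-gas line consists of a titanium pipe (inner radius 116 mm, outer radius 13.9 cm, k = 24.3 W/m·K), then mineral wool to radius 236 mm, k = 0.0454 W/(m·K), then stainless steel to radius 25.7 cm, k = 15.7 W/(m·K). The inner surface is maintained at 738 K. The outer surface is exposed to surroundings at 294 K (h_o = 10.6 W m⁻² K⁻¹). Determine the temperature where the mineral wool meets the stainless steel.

Treat each layer as a resistance in series:
  R'_titanium = ln(0.139/0.116)/(2πk) = 0.1809/(2π·24.3) = 0.001185 m·K/W
  R'_mineral wool = ln(0.236/0.139)/(2πk) = 0.5294/(2π·0.0454) = 1.856 m·K/W
  R'_stainless steel = ln(0.257/0.236)/(2πk) = 0.08524/(2π·15.7) = 8.641×10^-4 m·K/W
  R'_conv,out = 1/(2πr h) = 1/(2π·0.257·10.6) = 0.05842 m·K/W
ΣR = 0.001185 + 1.856 + 8.641×10^-4 + 0.05842 = 1.916 m·K/W
Q' = ΔT/ΣR = (738 K − 294 K)/1.916 = 231.7 W/m
From the inner boundary to the mineral wool/stainless steel interface, ΣR_partial = 1.857 m·K/W.
T_interface = T_in − Q'·ΣR_partial = 738 K − (231.7)(1.857) = 307.7 K

T = 307.7 K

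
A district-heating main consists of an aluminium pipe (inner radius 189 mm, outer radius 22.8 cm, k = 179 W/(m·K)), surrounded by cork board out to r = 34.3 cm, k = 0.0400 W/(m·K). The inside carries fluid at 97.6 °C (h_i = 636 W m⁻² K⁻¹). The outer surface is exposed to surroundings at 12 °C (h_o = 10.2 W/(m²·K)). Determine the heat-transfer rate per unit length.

Q' = 51.2 W/m

Resistance network (inner→outer):
  R'_conv,in = 1/(2πr h) = 1/(2π·0.189·636) = 0.001324 m·K/W
  R'_aluminium = ln(0.228/0.189)/(2πk) = 0.1876/(2π·179) = 1.668×10^-4 m·K/W
  R'_cork board = ln(0.343/0.228)/(2πk) = 0.4084/(2π·0.0400) = 1.625 m·K/W
  R'_conv,out = 1/(2πr h) = 1/(2π·0.343·10.2) = 0.04549 m·K/W
ΣR = 0.001324 + 1.668×10^-4 + 1.625 + 0.04549 = 1.672 m·K/W
Q' = ΔT/ΣR = (97.6 °C − 12 °C)/1.672 = 51.2 W/m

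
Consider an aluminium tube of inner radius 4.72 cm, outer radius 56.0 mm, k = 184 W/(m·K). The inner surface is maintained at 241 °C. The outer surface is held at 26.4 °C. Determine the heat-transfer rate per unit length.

Q' = 2πk·ΔT/ln(r₂/r₁) = 2π × 184 × 214.6 / ln(0.0560/0.0472) = 1.45×10^6 W/m

Q' = 1450 kW/m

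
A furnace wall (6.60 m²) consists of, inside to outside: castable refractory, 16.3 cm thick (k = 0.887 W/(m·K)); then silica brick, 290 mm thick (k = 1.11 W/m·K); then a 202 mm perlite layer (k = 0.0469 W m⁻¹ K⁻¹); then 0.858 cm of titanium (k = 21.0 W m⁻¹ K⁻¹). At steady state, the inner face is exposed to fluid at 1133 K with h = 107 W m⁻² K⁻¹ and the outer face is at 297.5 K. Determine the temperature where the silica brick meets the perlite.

T = 1053 K

Treat each layer as a resistance in series:
  R_conv,in = 1/(hA) = 1/(107·6.60) = 0.001416 K/W
  R_castable refractory = L/(kA) = 0.163/(0.887·6.60) = 0.02784 K/W
  R_silica brick = L/(kA) = 0.290/(1.11·6.60) = 0.03959 K/W
  R_perlite = L/(kA) = 0.202/(0.0469·6.60) = 0.6526 K/W
  R_titanium = L/(kA) = 0.00858/(21.0·6.60) = 6.190×10^-5 K/W
ΣR = 0.001416 + 0.02784 + 0.03959 + 0.6526 + 6.190×10^-5 = 0.7215 K/W
Q = ΔT/ΣR = (1133 K − 297.5 K)/0.7215 = 1158 W
From the inner boundary to the silica brick/perlite interface, ΣR_partial = 0.06885 K/W.
T_interface = T_in − Q·ΣR_partial = 1133 K − (1158)(0.06885) = 1053 K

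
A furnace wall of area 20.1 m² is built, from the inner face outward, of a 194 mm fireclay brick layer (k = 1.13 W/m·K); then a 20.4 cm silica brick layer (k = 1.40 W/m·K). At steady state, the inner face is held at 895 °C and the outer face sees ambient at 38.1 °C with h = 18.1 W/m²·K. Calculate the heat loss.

Q = 46200 W

Resistance network (inner→outer):
  R_fireclay brick = L/(kA) = 0.194/(1.13·20.1) = 0.008541 K/W
  R_silica brick = L/(kA) = 0.204/(1.40·20.1) = 0.007249 K/W
  R_conv,out = 1/(hA) = 1/(18.1·20.1) = 0.002749 K/W
ΣR = 0.008541 + 0.007249 + 0.002749 = 0.01854 K/W
Q = ΔT/ΣR = (895 °C − 38.1 °C)/0.01854 = 46200 W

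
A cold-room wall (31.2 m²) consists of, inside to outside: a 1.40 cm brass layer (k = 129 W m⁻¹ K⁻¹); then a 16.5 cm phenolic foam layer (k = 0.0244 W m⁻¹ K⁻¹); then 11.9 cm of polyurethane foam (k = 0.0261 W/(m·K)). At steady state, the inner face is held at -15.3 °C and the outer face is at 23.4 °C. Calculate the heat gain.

Series thermal resistances, inner to outer:
  R_brass = L/(kA) = 0.0140/(129·31.2) = 3.478×10^-6 K/W
  R_phenolic foam = L/(kA) = 0.165/(0.0244·31.2) = 0.2167 K/W
  R_polyurethane foam = L/(kA) = 0.119/(0.0261·31.2) = 0.1461 K/W
ΣR = 3.478×10^-6 + 0.2167 + 0.1461 = 0.3628 K/W
Q = ΔT/ΣR = (-15.3 °C − 23.4 °C)/0.3628 = -107 W
(Negative Q ⇒ heat flows inward; heat gain = 107 W.)

Q = 107 W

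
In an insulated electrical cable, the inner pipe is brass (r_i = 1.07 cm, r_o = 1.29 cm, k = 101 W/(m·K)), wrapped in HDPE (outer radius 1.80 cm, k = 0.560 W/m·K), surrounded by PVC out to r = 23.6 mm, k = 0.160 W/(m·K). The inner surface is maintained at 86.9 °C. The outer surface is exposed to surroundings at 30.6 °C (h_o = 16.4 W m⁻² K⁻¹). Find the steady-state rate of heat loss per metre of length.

Series thermal resistances, inner to outer:
  R'_brass = ln(0.0129/0.0107)/(2πk) = 0.1870/(2π·101) = 2.946×10^-4 m·K/W
  R'_HDPE = ln(0.0180/0.0129)/(2πk) = 0.3331/(2π·0.560) = 0.09468 m·K/W
  R'_PVC = ln(0.0236/0.0180)/(2πk) = 0.2709/(2π·0.160) = 0.2694 m·K/W
  R'_conv,out = 1/(2πr h) = 1/(2π·0.0236·16.4) = 0.4112 m·K/W
ΣR = 2.946×10^-4 + 0.09468 + 0.2694 + 0.4112 = 0.7756 m·K/W
Q' = ΔT/ΣR = (86.9 °C − 30.6 °C)/0.7756 = 72.6 W/m

Q' = 72.6 W/m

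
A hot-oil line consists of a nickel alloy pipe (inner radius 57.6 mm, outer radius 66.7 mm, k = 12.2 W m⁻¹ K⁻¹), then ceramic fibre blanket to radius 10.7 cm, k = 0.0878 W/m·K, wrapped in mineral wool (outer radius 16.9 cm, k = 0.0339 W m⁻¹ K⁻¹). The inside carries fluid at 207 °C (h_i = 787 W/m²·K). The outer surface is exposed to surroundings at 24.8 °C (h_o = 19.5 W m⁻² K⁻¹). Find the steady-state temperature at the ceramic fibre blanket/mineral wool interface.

Series thermal resistances, inner to outer:
  R'_conv,in = 1/(2πr h) = 1/(2π·0.0576·787) = 0.003511 m·K/W
  R'_nickel alloy = ln(0.0667/0.0576)/(2πk) = 0.1467/(2π·12.2) = 0.001914 m·K/W
  R'_ceramic fibre blanket = ln(0.107/0.0667)/(2πk) = 0.4726/(2π·0.0878) = 0.8567 m·K/W
  R'_mineral wool = ln(0.169/0.107)/(2πk) = 0.4571/(2π·0.0339) = 2.146 m·K/W
  R'_conv,out = 1/(2πr h) = 1/(2π·0.169·19.5) = 0.04829 m·K/W
ΣR = 0.003511 + 0.001914 + 0.8567 + 2.146 + 0.04829 = 3.056 m·K/W
Q' = ΔT/ΣR = (207 °C − 24.8 °C)/3.056 = 59.62 W/m
From the inner boundary to the ceramic fibre blanket/mineral wool interface, ΣR_partial = 0.8621 m·K/W.
T_interface = T_in − Q'·ΣR_partial = 207 °C − (59.62)(0.8621) = 156 °C

T = 156 °C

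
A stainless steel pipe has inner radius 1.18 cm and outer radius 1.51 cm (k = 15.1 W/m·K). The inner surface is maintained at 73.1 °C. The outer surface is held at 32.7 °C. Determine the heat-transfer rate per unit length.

Q' = 2πk·ΔT/ln(r₂/r₁) = 2π × 15.1 × 40.4 / ln(0.0151/0.0118) = 15500 W/m

Q' = 15.5 kW/m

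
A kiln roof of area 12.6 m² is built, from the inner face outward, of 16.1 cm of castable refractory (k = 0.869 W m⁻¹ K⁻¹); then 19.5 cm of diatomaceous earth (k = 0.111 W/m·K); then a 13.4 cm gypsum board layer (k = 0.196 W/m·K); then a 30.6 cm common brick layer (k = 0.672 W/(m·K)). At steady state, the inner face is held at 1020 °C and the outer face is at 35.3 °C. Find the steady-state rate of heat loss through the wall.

Series thermal resistances, inner to outer:
  R_castable refractory = L/(kA) = 0.161/(0.869·12.6) = 0.01470 K/W
  R_diatomaceous earth = L/(kA) = 0.195/(0.111·12.6) = 0.1394 K/W
  R_gypsum board = L/(kA) = 0.134/(0.196·12.6) = 0.05426 K/W
  R_common brick = L/(kA) = 0.306/(0.672·12.6) = 0.03614 K/W
ΣR = 0.01470 + 0.1394 + 0.05426 + 0.03614 = 0.2445 K/W
Q = ΔT/ΣR = (1020 °C − 35.3 °C)/0.2445 = 4030 W

Q = 4030 W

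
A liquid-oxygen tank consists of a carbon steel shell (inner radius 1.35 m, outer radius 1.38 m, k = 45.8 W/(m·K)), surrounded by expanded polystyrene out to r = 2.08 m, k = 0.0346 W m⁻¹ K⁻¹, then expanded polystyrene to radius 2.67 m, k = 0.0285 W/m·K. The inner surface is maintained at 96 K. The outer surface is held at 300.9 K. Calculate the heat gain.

Series thermal resistances, inner to outer:
  R_carbon steel = (1/1.35 − 1/1.38)/(4πk) = 0.01610/(4π·45.8) = 2.798×10^-5 K/W
  R_expanded polystyrene = (1/1.38 − 1/2.08)/(4πk) = 0.2439/(4π·0.0346) = 0.5609 K/W
  R_expanded polystyrene = (1/2.08 − 1/2.67)/(4πk) = 0.1062/(4π·0.0285) = 0.2966 K/W
ΣR = 2.798×10^-5 + 0.5609 + 0.2966 = 0.8575 K/W
Q = ΔT/ΣR = (96 K − 300.9 K)/0.8575 = -239 W
(Negative Q ⇒ heat flows inward; heat gain = 239 W.)

Q = 239 W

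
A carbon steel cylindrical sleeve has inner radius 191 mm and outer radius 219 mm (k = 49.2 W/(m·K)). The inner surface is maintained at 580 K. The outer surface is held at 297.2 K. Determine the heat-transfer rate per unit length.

Q' = 639 kW/m

Q' = 2πk·ΔT/ln(r₂/r₁) = 2π × 49.2 × 282.8 / ln(0.219/0.191) = 6.39×10^5 W/m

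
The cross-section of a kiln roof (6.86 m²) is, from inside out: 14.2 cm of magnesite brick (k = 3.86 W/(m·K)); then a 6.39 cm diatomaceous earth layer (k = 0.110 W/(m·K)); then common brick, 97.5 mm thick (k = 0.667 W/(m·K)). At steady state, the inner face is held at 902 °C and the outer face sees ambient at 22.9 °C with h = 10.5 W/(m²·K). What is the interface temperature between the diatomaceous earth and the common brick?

Series thermal resistances, inner to outer:
  R_magnesite brick = L/(kA) = 0.142/(3.86·6.86) = 0.005363 K/W
  R_diatomaceous earth = L/(kA) = 0.0639/(0.110·6.86) = 0.08468 K/W
  R_common brick = L/(kA) = 0.0975/(0.667·6.86) = 0.02131 K/W
  R_conv,out = 1/(hA) = 1/(10.5·6.86) = 0.01388 K/W
ΣR = 0.005363 + 0.08468 + 0.02131 + 0.01388 = 0.1252 K/W
Q = ΔT/ΣR = (902 °C − 22.9 °C)/0.1252 = 7022 W
From the inner boundary to the diatomaceous earth/common brick interface, ΣR_partial = 0.09004 K/W.
T_interface = T_in − Q·ΣR_partial = 902 °C − (7022)(0.09004) = 270 °C

T = 270 °C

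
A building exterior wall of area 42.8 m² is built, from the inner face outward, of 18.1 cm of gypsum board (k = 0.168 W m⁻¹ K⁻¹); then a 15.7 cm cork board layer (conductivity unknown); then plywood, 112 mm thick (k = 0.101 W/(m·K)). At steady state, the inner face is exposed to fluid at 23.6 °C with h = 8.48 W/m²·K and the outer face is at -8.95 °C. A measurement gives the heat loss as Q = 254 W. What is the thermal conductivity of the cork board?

k = 0.0494 W/m·K

ΣR = ΔT/Q = |23.6 − -8.95|/254 = 0.1281 K/W
Known resistances:
  R_conv,in = 1/(hA) = 1/(8.48·42.8) = 0.002755 K/W
  R_gypsum board = L/(kA) = 0.181/(0.168·42.8) = 0.02517 K/W
  R_plywood = L/(kA) = 0.112/(0.101·42.8) = 0.02591 K/W
R_cork board = ΣR − ΣR_known = 0.1281 − 0.05384 = 0.07426 K/W
L/(kA) = 0.07426 ⇒ k = 0.157/(0.07426·42.8) = 0.0494 W/m·K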